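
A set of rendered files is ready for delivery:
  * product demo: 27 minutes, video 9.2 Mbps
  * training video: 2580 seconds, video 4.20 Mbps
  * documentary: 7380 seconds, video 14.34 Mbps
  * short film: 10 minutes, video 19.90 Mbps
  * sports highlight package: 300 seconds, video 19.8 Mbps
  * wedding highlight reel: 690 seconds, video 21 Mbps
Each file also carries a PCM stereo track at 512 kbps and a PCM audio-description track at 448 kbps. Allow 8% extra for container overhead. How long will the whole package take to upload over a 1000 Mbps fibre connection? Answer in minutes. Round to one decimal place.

Audio total: 512 + 448 = 960 kbps = 0.960 Mbps.
product demo: 10.160 Mbps × 1620 s × 1.08 = 17775.9 Mb
training video: 5.160 Mbps × 2580 s × 1.08 = 14377.8 Mb
documentary: 15.300 Mbps × 7380 s × 1.08 = 121947.1 Mb
short film: 20.860 Mbps × 600 s × 1.08 = 13517.3 Mb
sports highlight package: 20.760 Mbps × 300 s × 1.08 = 6726.2 Mb
wedding highlight reel: 21.960 Mbps × 690 s × 1.08 = 16364.6 Mb
Total: 190709.0 Mb = 23838.6 MB.
At 1000 Mbps: 190709.0 / 1000 = 191 s ≈ 3.18 minutes.

3.2 minutes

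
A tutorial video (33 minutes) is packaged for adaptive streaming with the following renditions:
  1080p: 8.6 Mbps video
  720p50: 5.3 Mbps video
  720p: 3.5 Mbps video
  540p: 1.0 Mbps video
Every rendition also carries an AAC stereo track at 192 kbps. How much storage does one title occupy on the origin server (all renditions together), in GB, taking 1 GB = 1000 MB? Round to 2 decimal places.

4.74 GB

33 min = 1980 s
Audio: 192 kbps = 0.192 Mbps.
Sum of rendition bitrates: (8.6+0.192) + (5.3+0.192) + (3.5+0.192) + (1.0+0.192) = 19.168 Mbps.
× 1980 s = 37,953 Mb = 4,744 MB = 4.744 GB.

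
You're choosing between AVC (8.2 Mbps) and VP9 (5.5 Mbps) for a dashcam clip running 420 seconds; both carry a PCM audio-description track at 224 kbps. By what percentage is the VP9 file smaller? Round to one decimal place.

32.1%

Audio: 224 kbps = 0.224 Mbps.
AVC: 8.424 Mbps × 420 s = 3538.1 Mb = 421.772 MiB.
VP9: 5.724 Mbps × 420 s = 2404.1 Mb = 286.589 MiB.
Reduction: (1 − 286.589/421.772) × 100 = 32.05%.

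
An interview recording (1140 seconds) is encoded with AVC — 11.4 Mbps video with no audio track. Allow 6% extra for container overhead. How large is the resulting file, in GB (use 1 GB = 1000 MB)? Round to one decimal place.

Total bitrate: 11.4 Mbps.
Stream data: 11.400 Mbps × 1140 s = 12996.0 Mb.
With 6% container overhead: ×1.06.
13,776 Mb ÷ 8 = 1,722 MB → 1.722 GB.

1.7 GB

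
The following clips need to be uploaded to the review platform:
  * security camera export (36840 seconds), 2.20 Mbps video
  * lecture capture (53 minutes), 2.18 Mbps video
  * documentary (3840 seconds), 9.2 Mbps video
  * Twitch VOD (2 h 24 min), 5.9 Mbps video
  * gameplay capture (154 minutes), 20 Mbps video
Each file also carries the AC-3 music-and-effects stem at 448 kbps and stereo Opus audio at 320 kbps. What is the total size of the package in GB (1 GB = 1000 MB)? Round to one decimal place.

Audio total: 448 + 320 = 768 kbps = 0.768 Mbps.
security camera export: 2.968 Mbps × 36840 s = 109341.1 Mb
lecture capture: 2.948 Mbps × 3180 s = 9374.6 Mb
documentary: 9.968 Mbps × 3840 s = 38277.1 Mb
Twitch VOD: 6.668 Mbps × 8640 s = 57611.5 Mb
gameplay capture: 20.768 Mbps × 9240 s = 191896.3 Mb
Total: 406500.7 Mb = 50812.6 MB.
= 50.81 GB.

50.8 GB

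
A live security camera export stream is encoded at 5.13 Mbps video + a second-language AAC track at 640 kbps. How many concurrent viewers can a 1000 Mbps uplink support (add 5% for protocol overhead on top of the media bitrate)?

Audio: 640 kbps = 0.640 Mbps.
Per-viewer media rate: 5.770 Mbps.
On the wire with 5% overhead: 6.059 Mbps.
1000 Mbps = 1,000 Mbps; 1,000 / 6.059 = 165.06 → 165 viewers.

165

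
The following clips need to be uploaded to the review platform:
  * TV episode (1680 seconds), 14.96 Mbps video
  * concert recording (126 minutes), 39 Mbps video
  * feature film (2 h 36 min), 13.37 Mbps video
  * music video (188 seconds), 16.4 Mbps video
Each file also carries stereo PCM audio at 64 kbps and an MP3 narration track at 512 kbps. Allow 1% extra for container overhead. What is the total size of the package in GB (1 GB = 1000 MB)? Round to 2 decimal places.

Audio total: 64 + 512 = 576 kbps = 0.576 Mbps.
TV episode: 15.536 Mbps × 1680 s × 1.01 = 26361.5 Mb
concert recording: 39.576 Mbps × 7560 s × 1.01 = 302186.5 Mb
feature film: 13.946 Mbps × 9360 s × 1.01 = 131839.9 Mb
music video: 16.976 Mbps × 188 s × 1.01 = 3223.4 Mb
Total: 463611.3 Mb = 57951.4 MB.
= 57.95 GB.

57.95 GB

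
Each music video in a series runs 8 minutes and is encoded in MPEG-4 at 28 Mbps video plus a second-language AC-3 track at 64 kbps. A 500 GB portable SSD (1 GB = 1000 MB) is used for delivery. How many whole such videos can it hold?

8 min = 480 s
Audio: 64 kbps = 0.064 Mbps.
Total bitrate: 28.064 Mbps.
Per item: 28.064 Mbps × 480 s = 13,471 Mb = 1,684 MB.
Capacity: 500 GB = 4,000,000 Mb; 296.94 items → 296 complete.

296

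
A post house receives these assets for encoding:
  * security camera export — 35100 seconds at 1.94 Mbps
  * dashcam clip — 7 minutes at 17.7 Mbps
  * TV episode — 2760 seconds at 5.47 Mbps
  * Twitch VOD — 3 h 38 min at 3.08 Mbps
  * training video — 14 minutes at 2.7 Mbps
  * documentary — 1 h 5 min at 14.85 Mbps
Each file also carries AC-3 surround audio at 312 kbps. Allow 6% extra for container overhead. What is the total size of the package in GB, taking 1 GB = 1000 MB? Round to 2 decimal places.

27.64 GB

Audio: 312 kbps = 0.312 Mbps.
security camera export: 2.252 Mbps × 35100 s × 1.06 = 83787.9 Mb
dashcam clip: 18.012 Mbps × 420 s × 1.06 = 8018.9 Mb
TV episode: 5.782 Mbps × 2760 s × 1.06 = 16915.8 Mb
Twitch VOD: 3.392 Mbps × 13080 s × 1.06 = 47029.4 Mb
training video: 3.012 Mbps × 840 s × 1.06 = 2681.9 Mb
documentary: 15.162 Mbps × 3900 s × 1.06 = 62679.7 Mb
Total: 221113.7 Mb = 27639.2 MB.
= 27.64 GB.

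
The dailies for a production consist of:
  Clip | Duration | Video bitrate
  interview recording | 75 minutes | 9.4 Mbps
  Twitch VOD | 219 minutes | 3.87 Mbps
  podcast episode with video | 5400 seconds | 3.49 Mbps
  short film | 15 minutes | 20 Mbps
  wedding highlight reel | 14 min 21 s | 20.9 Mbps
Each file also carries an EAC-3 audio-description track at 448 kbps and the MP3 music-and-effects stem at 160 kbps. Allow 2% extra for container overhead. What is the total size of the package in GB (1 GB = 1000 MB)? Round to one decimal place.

20.8 GB

Audio total: 448 + 160 = 608 kbps = 0.608 Mbps.
interview recording: 10.008 Mbps × 4500 s × 1.02 = 45936.7 Mb
Twitch VOD: 4.478 Mbps × 13140 s × 1.02 = 60017.7 Mb
podcast episode with video: 4.098 Mbps × 5400 s × 1.02 = 22571.8 Mb
short film: 20.608 Mbps × 900 s × 1.02 = 18918.1 Mb
wedding highlight reel: 21.508 Mbps × 861 s × 1.02 = 18888.8 Mb
Total: 166333.1 Mb = 20791.6 MB.
= 20.79 GB.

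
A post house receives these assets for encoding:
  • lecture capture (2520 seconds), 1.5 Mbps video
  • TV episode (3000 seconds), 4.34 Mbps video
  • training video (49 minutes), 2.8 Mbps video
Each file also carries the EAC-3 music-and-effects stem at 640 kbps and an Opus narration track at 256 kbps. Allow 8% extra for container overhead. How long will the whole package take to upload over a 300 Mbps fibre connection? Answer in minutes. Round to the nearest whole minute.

2 minutes

Audio total: 640 + 256 = 896 kbps = 0.896 Mbps.
lecture capture: 2.396 Mbps × 2520 s × 1.08 = 6521.0 Mb
TV episode: 5.236 Mbps × 3000 s × 1.08 = 16964.6 Mb
training video: 3.696 Mbps × 2940 s × 1.08 = 11735.5 Mb
Total: 35221.1 Mb = 4402.6 MB.
At 300 Mbps: 35221.1 / 300 = 117 s ≈ 1.96 minutes.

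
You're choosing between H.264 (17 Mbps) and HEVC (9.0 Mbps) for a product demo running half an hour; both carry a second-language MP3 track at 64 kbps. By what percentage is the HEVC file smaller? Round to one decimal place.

30 min = 1800 s
Audio: 64 kbps = 0.064 Mbps.
H.264: 17.064 Mbps × 1800 s = 30715.2 Mb = 3.576 GiB.
HEVC: 9.064 Mbps × 1800 s = 16315.2 Mb = 1.899 GiB.
Reduction: (1 − 1.899/3.576) × 100 = 46.88%.

46.9%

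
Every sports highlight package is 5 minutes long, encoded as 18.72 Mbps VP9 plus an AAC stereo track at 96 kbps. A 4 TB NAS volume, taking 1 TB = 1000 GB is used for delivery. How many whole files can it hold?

5 min = 300 s
Audio: 96 kbps = 0.096 Mbps.
Total bitrate: 18.816 Mbps.
Per item: 18.816 Mbps × 300 s = 5,645 Mb = 705.6 MB.
Capacity: 4 TB = 32,000,000 Mb; 5668.93 items → 5668 complete.

5668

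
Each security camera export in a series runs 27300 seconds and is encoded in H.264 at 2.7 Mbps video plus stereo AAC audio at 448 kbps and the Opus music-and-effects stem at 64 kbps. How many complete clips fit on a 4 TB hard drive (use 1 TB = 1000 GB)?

Audio total: 448 + 64 = 512 kbps = 0.512 Mbps.
Total bitrate: 3.212 Mbps.
Per item: 3.212 Mbps × 27300 s = 87,688 Mb = 10,961 MB.
Capacity: 4 TB = 32,000,000 Mb; 364.93 items → 364 complete.

364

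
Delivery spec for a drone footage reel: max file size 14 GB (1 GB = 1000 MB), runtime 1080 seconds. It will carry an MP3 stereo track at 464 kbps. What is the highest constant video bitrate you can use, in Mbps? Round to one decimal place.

Budget: 14 GB = 112000.0 Mb.
Total bitrate budget: 112000.0 Mb / 1080 s = 103.704 Mbps.
Audio: 464 kbps = 0.464 Mbps.
Video: 103.704 − 0.464 = 103.240 Mbps.

103.2 Mbps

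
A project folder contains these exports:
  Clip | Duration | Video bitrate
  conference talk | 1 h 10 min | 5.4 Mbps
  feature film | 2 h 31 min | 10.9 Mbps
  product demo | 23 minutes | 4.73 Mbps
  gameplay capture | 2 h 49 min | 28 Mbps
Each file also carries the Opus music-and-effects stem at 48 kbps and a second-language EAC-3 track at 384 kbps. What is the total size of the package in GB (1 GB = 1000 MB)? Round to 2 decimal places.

Audio total: 48 + 384 = 432 kbps = 0.432 Mbps.
conference talk: 5.832 Mbps × 4200 s = 24494.4 Mb
feature film: 11.332 Mbps × 9060 s = 102667.9 Mb
product demo: 5.162 Mbps × 1380 s = 7123.6 Mb
gameplay capture: 28.432 Mbps × 10140 s = 288300.5 Mb
Total: 422586.4 Mb = 52823.3 MB.
= 52.82 GB.

52.82 GB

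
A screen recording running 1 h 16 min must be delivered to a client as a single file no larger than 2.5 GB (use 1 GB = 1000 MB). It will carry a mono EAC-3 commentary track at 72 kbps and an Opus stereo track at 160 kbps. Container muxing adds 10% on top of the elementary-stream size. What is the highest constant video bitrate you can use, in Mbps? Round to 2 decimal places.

3.76 Mbps

Budget: 2.5 GB = 20000.0 Mb.
Stream payload after overhead: 20000.0 / 1.10 = 18181.8 Mb.
1 h 16 min = 76 min = 4560 s
Total bitrate budget: 18181.8 Mb / 4560 s = 3.987 Mbps.
Audio total: 72 + 160 = 232 kbps = 0.232 Mbps.
Video: 3.987 − 0.232 = 3.755 Mbps.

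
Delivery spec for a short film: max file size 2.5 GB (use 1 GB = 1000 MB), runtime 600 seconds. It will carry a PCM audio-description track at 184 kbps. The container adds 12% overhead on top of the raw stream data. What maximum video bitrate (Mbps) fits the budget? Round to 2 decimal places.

Budget: 2.5 GB = 20000.0 Mb.
Stream payload after overhead: 20000.0 / 1.12 = 17857.1 Mb.
Total bitrate budget: 17857.1 Mb / 600 s = 29.762 Mbps.
Audio: 184 kbps = 0.184 Mbps.
Video: 29.762 − 0.184 = 29.578 Mbps.

29.58 Mbps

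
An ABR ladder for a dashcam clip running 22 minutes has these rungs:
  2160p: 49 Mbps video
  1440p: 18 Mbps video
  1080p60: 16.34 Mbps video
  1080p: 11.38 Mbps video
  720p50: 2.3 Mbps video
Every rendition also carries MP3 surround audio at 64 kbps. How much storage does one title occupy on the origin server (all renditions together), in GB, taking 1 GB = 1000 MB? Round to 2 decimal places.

16.06 GB

22 min = 1320 s
Audio: 64 kbps = 0.064 Mbps.
Sum of rendition bitrates: (49+0.064) + (18+0.064) + (16.34+0.064) + (11.38+0.064) + (2.3+0.064) = 97.340 Mbps.
× 1320 s = 128,489 Mb = 16,061 MB = 16.06 GB.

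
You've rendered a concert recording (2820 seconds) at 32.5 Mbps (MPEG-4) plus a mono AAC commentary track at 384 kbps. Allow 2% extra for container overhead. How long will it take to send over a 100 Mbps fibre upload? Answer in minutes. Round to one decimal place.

15.8 minutes

Audio: 384 kbps = 0.384 Mbps.
Total bitrate: 32.884 Mbps.
File: 32.884 Mbps × 2820 s = 92732.9 Mb.
With 2% container overhead: ×1.02. → 94587.5 Mb.
At 100 Mbps: 94587.5 / 100 = 945.9 s ≈ 15.8 minutes.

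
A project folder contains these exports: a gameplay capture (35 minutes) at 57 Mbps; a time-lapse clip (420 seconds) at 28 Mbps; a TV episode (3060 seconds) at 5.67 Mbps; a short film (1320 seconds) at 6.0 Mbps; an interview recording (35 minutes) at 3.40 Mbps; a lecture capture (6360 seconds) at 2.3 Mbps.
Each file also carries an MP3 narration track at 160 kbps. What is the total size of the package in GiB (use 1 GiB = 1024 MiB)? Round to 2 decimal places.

Audio: 160 kbps = 0.160 Mbps.
gameplay capture: 57.160 Mbps × 2100 s = 120036.0 Mb
time-lapse clip: 28.160 Mbps × 420 s = 11827.2 Mb
TV episode: 5.830 Mbps × 3060 s = 17839.8 Mb
short film: 6.160 Mbps × 1320 s = 8131.2 Mb
interview recording: 3.560 Mbps × 2100 s = 7476.0 Mb
lecture capture: 2.460 Mbps × 6360 s = 15645.6 Mb
Total: 180955.8 Mb = 22619.5 MB.
= 21.07 GiB.

21.07 GiB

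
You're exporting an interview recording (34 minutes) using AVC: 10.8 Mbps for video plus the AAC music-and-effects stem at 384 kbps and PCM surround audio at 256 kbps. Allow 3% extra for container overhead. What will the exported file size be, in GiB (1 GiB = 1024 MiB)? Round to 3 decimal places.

2.798 GiB

34 min = 2040 s
Audio total: 384 + 256 = 640 kbps = 0.640 Mbps.
Total bitrate: 10.8 + 0.640 = 11.440 Mbps.
Stream data: 11.440 Mbps × 2040 s = 23337.6 Mb.
With 3% container overhead: ×1.03.
24,038 Mb = 3,004,716,000 bytes ÷ 1,073,741,824 = 2.798 GiB.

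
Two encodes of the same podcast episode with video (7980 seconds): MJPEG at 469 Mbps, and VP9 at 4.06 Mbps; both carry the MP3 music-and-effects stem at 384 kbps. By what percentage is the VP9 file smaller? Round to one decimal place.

Audio: 384 kbps = 0.384 Mbps.
MJPEG: 469.384 Mbps × 7980 s = 3745684.3 Mb = 468.211 GB.
VP9: 4.444 Mbps × 7980 s = 35463.1 Mb = 4.433 GB.
Reduction: (1 − 4.433/468.211) × 100 = 99.05%.

99.1%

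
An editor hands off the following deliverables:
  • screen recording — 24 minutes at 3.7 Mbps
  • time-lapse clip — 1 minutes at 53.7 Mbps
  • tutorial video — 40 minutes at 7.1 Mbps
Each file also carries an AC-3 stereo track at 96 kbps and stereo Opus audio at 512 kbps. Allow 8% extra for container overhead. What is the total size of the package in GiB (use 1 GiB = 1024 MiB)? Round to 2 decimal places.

Audio total: 96 + 512 = 608 kbps = 0.608 Mbps.
screen recording: 4.308 Mbps × 1440 s × 1.08 = 6699.8 Mb
time-lapse clip: 54.308 Mbps × 60 s × 1.08 = 3519.2 Mb
tutorial video: 7.708 Mbps × 2400 s × 1.08 = 19979.1 Mb
Total: 30198.1 Mb = 3774.8 MB.
= 3.516 GiB.

3.52 GiB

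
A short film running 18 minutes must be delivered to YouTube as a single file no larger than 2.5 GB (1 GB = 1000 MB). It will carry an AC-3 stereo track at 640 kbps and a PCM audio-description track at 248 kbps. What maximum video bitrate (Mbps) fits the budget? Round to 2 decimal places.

Budget: 2.5 GB = 20000.0 Mb.
18 min = 1080 s
Total bitrate budget: 20000.0 Mb / 1080 s = 18.519 Mbps.
Audio total: 640 + 248 = 888 kbps = 0.888 Mbps.
Video: 18.519 − 0.888 = 17.631 Mbps.

17.63 Mbps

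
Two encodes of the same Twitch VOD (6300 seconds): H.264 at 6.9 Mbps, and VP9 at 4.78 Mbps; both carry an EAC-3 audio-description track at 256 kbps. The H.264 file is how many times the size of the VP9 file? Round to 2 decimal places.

1.42

Audio: 256 kbps = 0.256 Mbps.
H.264: 7.156 Mbps × 6300 s = 45082.8 Mb = 5.635 GB.
VP9: 5.036 Mbps × 6300 s = 31726.8 Mb = 3.966 GB.
Ratio: 5.635 / 3.966 = 1.421.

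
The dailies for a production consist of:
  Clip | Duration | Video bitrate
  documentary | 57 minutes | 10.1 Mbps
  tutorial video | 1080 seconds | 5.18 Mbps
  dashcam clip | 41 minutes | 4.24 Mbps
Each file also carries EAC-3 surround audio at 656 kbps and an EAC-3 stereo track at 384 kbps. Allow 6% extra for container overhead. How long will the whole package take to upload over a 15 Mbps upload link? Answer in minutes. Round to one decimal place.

Audio total: 656 + 384 = 1040 kbps = 1.040 Mbps.
documentary: 11.140 Mbps × 3420 s × 1.06 = 40384.7 Mb
tutorial video: 6.220 Mbps × 1080 s × 1.06 = 7120.7 Mb
dashcam clip: 5.280 Mbps × 2460 s × 1.06 = 13768.1 Mb
Total: 61273.5 Mb = 7659.2 MB.
At 15 Mbps: 61273.5 / 15 = 4085 s ≈ 68.1 minutes.

68.1 minutes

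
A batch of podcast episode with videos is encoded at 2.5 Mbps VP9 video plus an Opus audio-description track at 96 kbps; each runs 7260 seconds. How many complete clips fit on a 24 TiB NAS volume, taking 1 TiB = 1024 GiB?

11201

Audio: 96 kbps = 0.096 Mbps.
Total bitrate: 2.596 Mbps.
Per item: 2.596 Mbps × 7260 s = 18,847 Mb = 2,356 MB.
Capacity: 24 TiB = 211,106,233 Mb; 11201.08 items → 11201 complete.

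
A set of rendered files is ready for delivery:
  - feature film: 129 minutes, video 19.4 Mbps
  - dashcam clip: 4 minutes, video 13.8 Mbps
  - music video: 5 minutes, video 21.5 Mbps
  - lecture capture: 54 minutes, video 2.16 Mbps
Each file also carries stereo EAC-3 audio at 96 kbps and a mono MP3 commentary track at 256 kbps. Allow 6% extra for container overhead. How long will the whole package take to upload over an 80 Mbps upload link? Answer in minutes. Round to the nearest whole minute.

Audio total: 96 + 256 = 352 kbps = 0.352 Mbps.
feature film: 19.752 Mbps × 7740 s × 1.06 = 162053.3 Mb
dashcam clip: 14.152 Mbps × 240 s × 1.06 = 3600.3 Mb
music video: 21.852 Mbps × 300 s × 1.06 = 6948.9 Mb
lecture capture: 2.512 Mbps × 3240 s × 1.06 = 8627.2 Mb
Total: 181229.7 Mb = 22653.7 MB.
At 80 Mbps: 181229.7 / 80 = 2265 s ≈ 37.8 minutes.

38 minutes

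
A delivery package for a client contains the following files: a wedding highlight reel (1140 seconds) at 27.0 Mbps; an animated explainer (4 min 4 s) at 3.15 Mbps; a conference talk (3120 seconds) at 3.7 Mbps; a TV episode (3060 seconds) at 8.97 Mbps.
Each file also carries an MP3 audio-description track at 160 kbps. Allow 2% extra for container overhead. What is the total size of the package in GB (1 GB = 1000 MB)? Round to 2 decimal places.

9.15 GB

Audio: 160 kbps = 0.160 Mbps.
wedding highlight reel: 27.160 Mbps × 1140 s × 1.02 = 31581.6 Mb
animated explainer: 3.310 Mbps × 244 s × 1.02 = 823.8 Mb
conference talk: 3.860 Mbps × 3120 s × 1.02 = 12284.1 Mb
TV episode: 9.130 Mbps × 3060 s × 1.02 = 28496.6 Mb
Total: 73186.1 Mb = 9148.3 MB.
= 9.148 GB.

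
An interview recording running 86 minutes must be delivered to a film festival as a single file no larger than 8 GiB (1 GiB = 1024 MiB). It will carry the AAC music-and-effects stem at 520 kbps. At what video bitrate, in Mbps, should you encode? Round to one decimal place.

Budget: 8 GiB = 68719.5 Mb.
86 min = 5160 s
Total bitrate budget: 68719.5 Mb / 5160 s = 13.318 Mbps.
Audio: 520 kbps = 0.520 Mbps.
Video: 13.318 − 0.520 = 12.798 Mbps.

12.8 Mbps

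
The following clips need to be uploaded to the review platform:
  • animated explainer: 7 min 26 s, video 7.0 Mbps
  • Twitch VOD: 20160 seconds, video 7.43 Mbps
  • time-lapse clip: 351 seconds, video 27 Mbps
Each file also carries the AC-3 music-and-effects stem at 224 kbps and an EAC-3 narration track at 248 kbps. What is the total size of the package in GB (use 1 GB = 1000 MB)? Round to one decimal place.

Audio total: 224 + 248 = 472 kbps = 0.472 Mbps.
animated explainer: 7.472 Mbps × 446 s = 3332.5 Mb
Twitch VOD: 7.902 Mbps × 20160 s = 159304.3 Mb
time-lapse clip: 27.472 Mbps × 351 s = 9642.7 Mb
Total: 172279.5 Mb = 21534.9 MB.
= 21.53 GB.

21.5 GB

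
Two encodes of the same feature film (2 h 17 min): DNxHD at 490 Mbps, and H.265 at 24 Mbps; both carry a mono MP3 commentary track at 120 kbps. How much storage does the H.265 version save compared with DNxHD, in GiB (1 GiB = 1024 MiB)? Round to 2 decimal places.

2 h 17 min = 137 min = 8220 s
Audio: 120 kbps = 0.120 Mbps.
DNxHD: 490.120 Mbps × 8220 s = 4028786.4 Mb = 469.012 GiB.
H.265: 24.120 Mbps × 8220 s = 198266.4 Mb = 23.081 GiB.
Saving: 469.012 − 23.081 = 445.931 GiB.

445.93 GiB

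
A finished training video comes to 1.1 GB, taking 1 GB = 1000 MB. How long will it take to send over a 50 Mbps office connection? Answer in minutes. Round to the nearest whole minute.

3 minutes

File: 1.1 GB = 8800.0 Mb.
At 50 Mbps: 8800.0 / 50 = 176.0 s ≈ 2.93 minutes.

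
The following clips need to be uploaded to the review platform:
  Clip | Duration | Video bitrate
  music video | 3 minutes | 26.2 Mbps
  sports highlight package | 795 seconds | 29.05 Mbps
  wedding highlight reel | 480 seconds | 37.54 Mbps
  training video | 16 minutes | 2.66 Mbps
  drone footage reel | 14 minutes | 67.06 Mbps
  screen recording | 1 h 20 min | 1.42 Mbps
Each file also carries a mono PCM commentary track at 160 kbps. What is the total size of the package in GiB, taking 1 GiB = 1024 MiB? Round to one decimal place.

Audio: 160 kbps = 0.160 Mbps.
music video: 26.360 Mbps × 180 s = 4744.8 Mb
sports highlight package: 29.210 Mbps × 795 s = 23222.0 Mb
wedding highlight reel: 37.700 Mbps × 480 s = 18096.0 Mb
training video: 2.820 Mbps × 960 s = 2707.2 Mb
drone footage reel: 67.220 Mbps × 840 s = 56464.8 Mb
screen recording: 1.580 Mbps × 4800 s = 7584.0 Mb
Total: 112818.8 Mb = 14102.3 MB.
= 13.13 GiB.

13.1 GiB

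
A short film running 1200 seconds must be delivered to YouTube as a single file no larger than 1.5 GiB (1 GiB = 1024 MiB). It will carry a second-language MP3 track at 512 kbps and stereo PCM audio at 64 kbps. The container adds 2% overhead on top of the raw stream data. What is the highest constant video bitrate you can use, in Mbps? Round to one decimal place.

10.0 Mbps

Budget: 1.5 GiB = 12884.9 Mb.
Stream payload after overhead: 12884.9 / 1.02 = 12632.3 Mb.
Total bitrate budget: 12632.3 Mb / 1200 s = 10.527 Mbps.
Audio total: 512 + 64 = 576 kbps = 0.576 Mbps.
Video: 10.527 − 0.576 = 9.951 Mbps.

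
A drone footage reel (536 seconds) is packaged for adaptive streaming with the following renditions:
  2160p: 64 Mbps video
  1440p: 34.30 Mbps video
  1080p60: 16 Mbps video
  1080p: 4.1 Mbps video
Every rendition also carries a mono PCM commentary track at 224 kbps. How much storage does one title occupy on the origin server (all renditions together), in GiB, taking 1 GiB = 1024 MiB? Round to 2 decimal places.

Audio: 224 kbps = 0.224 Mbps.
Sum of rendition bitrates: (64+0.224) + (34.30+0.224) + (16+0.224) + (4.1+0.224) = 119.296 Mbps.
× 536 s = 63,943 Mb = 7,993 MB = 7.444 GiB.

7.44 GiB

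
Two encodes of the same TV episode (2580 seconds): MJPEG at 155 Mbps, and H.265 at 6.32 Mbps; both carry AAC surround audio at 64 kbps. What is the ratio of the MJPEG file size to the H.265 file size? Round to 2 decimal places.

Audio: 64 kbps = 0.064 Mbps.
MJPEG: 155.064 Mbps × 2580 s = 400065.1 Mb = 50.008 GB.
H.265: 6.384 Mbps × 2580 s = 16470.7 Mb = 2.059 GB.
Ratio: 50.008 / 2.059 = 24.289.

24.29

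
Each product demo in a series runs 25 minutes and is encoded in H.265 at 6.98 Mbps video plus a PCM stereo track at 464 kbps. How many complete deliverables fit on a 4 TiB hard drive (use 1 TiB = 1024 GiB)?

3151

25 min = 1500 s
Audio: 464 kbps = 0.464 Mbps.
Total bitrate: 7.444 Mbps.
Per item: 7.444 Mbps × 1500 s = 11,166 Mb = 1,396 MB.
Capacity: 4 TiB = 35,184,372 Mb; 3151.03 items → 3151 complete.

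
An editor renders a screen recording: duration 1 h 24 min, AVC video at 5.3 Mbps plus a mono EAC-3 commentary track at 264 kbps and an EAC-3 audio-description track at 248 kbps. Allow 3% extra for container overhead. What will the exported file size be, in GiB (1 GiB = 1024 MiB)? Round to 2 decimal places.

1 h 24 min = 84 min = 5040 s
Audio total: 264 + 248 = 512 kbps = 0.512 Mbps.
Total bitrate: 5.3 + 0.512 = 5.812 Mbps.
Stream data: 5.812 Mbps × 5040 s = 29292.5 Mb.
With 3% container overhead: ×1.03.
30,171 Mb = 3,771,406,800 bytes ÷ 1,073,741,824 = 3.512 GiB.

3.51 GiB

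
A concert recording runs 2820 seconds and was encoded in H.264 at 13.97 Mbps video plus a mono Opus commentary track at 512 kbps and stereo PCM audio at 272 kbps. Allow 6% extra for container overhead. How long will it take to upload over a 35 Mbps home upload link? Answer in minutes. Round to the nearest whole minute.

Audio total: 512 + 272 = 784 kbps = 0.784 Mbps.
Total bitrate: 14.754 Mbps.
File: 14.754 Mbps × 2820 s = 41606.3 Mb.
With 6% container overhead: ×1.06. → 44102.7 Mb.
At 35 Mbps: 44102.7 / 35 = 1260.1 s ≈ 21 minutes.

21 minutes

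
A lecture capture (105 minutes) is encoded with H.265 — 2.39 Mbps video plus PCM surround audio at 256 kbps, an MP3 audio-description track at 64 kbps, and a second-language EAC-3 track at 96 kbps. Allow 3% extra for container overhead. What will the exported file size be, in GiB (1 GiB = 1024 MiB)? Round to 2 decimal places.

105 min = 6300 s
Audio total: 256 + 64 + 96 = 416 kbps = 0.416 Mbps.
Total bitrate: 2.39 + 0.416 = 2.806 Mbps.
Stream data: 2.806 Mbps × 6300 s = 17677.8 Mb.
With 3% container overhead: ×1.03.
18,208 Mb = 2,276,016,750 bytes ÷ 1,073,741,824 = 2.120 GiB.

2.12 GiB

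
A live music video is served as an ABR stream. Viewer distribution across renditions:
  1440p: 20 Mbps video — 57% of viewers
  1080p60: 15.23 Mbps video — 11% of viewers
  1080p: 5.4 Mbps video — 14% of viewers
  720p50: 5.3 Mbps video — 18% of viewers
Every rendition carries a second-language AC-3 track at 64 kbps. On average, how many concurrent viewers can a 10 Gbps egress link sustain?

Audio: 64 kbps = 0.064 Mbps.
Average per-viewer bitrate: 0.57×20.064 + 0.11×15.294 + 0.14×5.464 + 0.18×5.364 = 14.849 Mbps.
10 Gbps = 10,000 Mbps; 10,000 / 14.849 = 673.43 → 673.

673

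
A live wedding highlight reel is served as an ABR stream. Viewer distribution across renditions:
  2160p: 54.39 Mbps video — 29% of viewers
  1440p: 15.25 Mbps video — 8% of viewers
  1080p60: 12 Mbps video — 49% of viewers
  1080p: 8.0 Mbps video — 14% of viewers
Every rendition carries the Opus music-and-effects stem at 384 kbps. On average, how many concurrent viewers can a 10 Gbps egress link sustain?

410

Audio: 384 kbps = 0.384 Mbps.
Average per-viewer bitrate: 0.29×54.774 + 0.08×15.634 + 0.49×12.384 + 0.14×8.384 = 24.377 Mbps.
10 Gbps = 10,000 Mbps; 10,000 / 24.377 = 410.22 → 410.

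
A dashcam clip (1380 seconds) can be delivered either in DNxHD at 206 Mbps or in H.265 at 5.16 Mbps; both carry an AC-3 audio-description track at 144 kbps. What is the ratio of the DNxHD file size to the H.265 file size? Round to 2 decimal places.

Audio: 144 kbps = 0.144 Mbps.
DNxHD: 206.144 Mbps × 1380 s = 284478.7 Mb = 35.560 GB.
H.265: 5.304 Mbps × 1380 s = 7319.5 Mb = 0.915 GB.
Ratio: 35.560 / 0.915 = 38.866.

38.87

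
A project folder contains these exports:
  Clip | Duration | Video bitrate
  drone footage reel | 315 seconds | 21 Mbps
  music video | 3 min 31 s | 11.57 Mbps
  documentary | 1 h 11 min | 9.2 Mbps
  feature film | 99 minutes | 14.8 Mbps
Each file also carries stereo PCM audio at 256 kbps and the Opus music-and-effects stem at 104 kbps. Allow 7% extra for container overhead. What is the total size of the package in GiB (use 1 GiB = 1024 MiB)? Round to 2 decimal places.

Audio total: 256 + 104 = 360 kbps = 0.360 Mbps.
drone footage reel: 21.360 Mbps × 315 s × 1.07 = 7199.4 Mb
music video: 11.930 Mbps × 211 s × 1.07 = 2693.4 Mb
documentary: 9.560 Mbps × 4260 s × 1.07 = 43576.4 Mb
feature film: 15.160 Mbps × 5940 s × 1.07 = 96353.9 Mb
Total: 149823.1 Mb = 18727.9 MB.
= 17.44 GiB.

17.44 GiB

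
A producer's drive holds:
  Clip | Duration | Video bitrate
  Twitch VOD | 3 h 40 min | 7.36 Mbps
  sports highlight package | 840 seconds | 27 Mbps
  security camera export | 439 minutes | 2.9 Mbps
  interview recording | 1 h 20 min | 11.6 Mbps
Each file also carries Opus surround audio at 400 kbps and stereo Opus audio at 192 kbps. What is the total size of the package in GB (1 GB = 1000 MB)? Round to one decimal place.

34.8 GB

Audio total: 400 + 192 = 592 kbps = 0.592 Mbps.
Twitch VOD: 7.952 Mbps × 13200 s = 104966.4 Mb
sports highlight package: 27.592 Mbps × 840 s = 23177.3 Mb
security camera export: 3.492 Mbps × 26340 s = 91979.3 Mb
interview recording: 12.192 Mbps × 4800 s = 58521.6 Mb
Total: 278644.6 Mb = 34830.6 MB.
= 34.83 GB.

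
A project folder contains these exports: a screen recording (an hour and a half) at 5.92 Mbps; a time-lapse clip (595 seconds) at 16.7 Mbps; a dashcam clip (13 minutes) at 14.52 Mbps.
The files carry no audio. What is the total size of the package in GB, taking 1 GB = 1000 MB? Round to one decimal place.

screen recording: 5.920 Mbps × 5400 s = 31968.0 Mb
time-lapse clip: 16.700 Mbps × 595 s = 9936.5 Mb
dashcam clip: 14.520 Mbps × 780 s = 11325.6 Mb
Total: 53230.1 Mb = 6653.8 MB.
= 6.654 GB.

6.7 GB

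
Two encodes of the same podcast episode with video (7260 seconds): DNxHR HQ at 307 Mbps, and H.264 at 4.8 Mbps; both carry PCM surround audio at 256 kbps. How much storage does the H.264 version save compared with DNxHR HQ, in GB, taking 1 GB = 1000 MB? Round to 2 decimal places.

Audio: 256 kbps = 0.256 Mbps.
DNxHR HQ: 307.256 Mbps × 7260 s = 2230678.6 Mb = 278.835 GB.
H.264: 5.056 Mbps × 7260 s = 36706.6 Mb = 4.588 GB.
Saving: 278.835 − 4.588 = 274.247 GB.

274.25 GB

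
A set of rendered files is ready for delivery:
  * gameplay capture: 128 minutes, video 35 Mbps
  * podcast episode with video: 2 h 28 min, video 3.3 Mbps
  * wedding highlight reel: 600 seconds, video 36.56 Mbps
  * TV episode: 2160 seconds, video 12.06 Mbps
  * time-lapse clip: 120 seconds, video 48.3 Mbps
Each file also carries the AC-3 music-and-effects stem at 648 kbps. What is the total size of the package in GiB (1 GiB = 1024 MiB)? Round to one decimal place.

Audio: 648 kbps = 0.648 Mbps.
gameplay capture: 35.648 Mbps × 7680 s = 273776.6 Mb
podcast episode with video: 3.948 Mbps × 8880 s = 35058.2 Mb
wedding highlight reel: 37.208 Mbps × 600 s = 22324.8 Mb
TV episode: 12.708 Mbps × 2160 s = 27449.3 Mb
time-lapse clip: 48.948 Mbps × 120 s = 5873.8 Mb
Total: 364482.7 Mb = 45560.3 MB.
= 42.43 GiB.

42.4 GiB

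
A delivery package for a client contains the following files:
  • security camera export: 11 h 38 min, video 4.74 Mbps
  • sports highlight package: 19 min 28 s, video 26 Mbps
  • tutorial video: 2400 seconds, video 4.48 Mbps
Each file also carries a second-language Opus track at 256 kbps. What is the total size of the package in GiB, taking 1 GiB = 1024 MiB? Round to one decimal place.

Audio: 256 kbps = 0.256 Mbps.
security camera export: 4.996 Mbps × 41880 s = 209232.5 Mb
sports highlight package: 26.256 Mbps × 1168 s = 30667.0 Mb
tutorial video: 4.736 Mbps × 2400 s = 11366.4 Mb
Total: 251265.9 Mb = 31408.2 MB.
= 29.25 GiB.

29.3 GiB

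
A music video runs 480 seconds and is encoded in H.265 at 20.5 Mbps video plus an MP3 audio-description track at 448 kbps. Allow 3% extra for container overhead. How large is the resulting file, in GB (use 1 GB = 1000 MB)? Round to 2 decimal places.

1.29 GB

Audio: 448 kbps = 0.448 Mbps.
Total bitrate: 20.5 + 0.448 = 20.948 Mbps.
Stream data: 20.948 Mbps × 480 s = 10055.0 Mb.
With 3% container overhead: ×1.03.
10,357 Mb ÷ 8 = 1,295 MB → 1.295 GB.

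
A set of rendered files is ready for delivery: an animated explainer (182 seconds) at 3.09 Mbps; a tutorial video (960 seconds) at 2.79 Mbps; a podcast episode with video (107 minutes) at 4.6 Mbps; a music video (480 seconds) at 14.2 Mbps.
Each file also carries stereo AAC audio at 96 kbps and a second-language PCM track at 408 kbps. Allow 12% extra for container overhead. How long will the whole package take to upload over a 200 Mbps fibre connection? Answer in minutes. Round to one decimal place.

Audio total: 96 + 408 = 504 kbps = 0.504 Mbps.
animated explainer: 3.594 Mbps × 182 s × 1.12 = 732.6 Mb
tutorial video: 3.294 Mbps × 960 s × 1.12 = 3541.7 Mb
podcast episode with video: 5.104 Mbps × 6420 s × 1.12 = 36699.8 Mb
music video: 14.704 Mbps × 480 s × 1.12 = 7904.9 Mb
Total: 48879.0 Mb = 6109.9 MB.
At 200 Mbps: 48879.0 / 200 = 244 s ≈ 4.07 minutes.

4.1 minutes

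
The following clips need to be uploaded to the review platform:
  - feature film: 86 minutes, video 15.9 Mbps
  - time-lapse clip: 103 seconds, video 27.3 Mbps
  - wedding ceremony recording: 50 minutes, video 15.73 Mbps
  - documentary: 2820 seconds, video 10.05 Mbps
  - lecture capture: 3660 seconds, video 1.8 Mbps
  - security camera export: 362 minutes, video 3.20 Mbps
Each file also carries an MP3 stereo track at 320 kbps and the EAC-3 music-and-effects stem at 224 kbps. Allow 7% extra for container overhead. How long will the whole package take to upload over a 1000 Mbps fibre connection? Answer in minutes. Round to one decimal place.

4.6 minutes

Audio total: 320 + 224 = 544 kbps = 0.544 Mbps.
feature film: 16.444 Mbps × 5160 s × 1.07 = 90790.6 Mb
time-lapse clip: 27.844 Mbps × 103 s × 1.07 = 3068.7 Mb
wedding ceremony recording: 16.274 Mbps × 3000 s × 1.07 = 52239.5 Mb
documentary: 10.594 Mbps × 2820 s × 1.07 = 31966.3 Mb
lecture capture: 2.344 Mbps × 3660 s × 1.07 = 9179.6 Mb
security camera export: 3.744 Mbps × 21720 s × 1.07 = 87012.1 Mb
Total: 274256.8 Mb = 34282.1 MB.
At 1000 Mbps: 274256.8 / 1000 = 274 s ≈ 4.57 minutes.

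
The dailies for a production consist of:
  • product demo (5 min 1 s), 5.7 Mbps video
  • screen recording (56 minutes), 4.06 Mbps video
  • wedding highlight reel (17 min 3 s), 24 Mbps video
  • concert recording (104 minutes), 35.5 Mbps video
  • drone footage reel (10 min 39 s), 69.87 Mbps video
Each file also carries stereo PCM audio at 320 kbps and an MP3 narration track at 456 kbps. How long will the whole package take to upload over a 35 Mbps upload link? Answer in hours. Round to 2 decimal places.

Audio total: 320 + 456 = 776 kbps = 0.776 Mbps.
product demo: 6.476 Mbps × 301 s = 1949.3 Mb
screen recording: 4.836 Mbps × 3360 s = 16249.0 Mb
wedding highlight reel: 24.776 Mbps × 1023 s = 25345.8 Mb
concert recording: 36.276 Mbps × 6240 s = 226362.2 Mb
drone footage reel: 70.646 Mbps × 639 s = 45142.8 Mb
Total: 315049.1 Mb = 39381.1 MB.
At 35 Mbps: 315049.1 / 35 = 9001 s ≈ 2.5 hours.

2.50 hours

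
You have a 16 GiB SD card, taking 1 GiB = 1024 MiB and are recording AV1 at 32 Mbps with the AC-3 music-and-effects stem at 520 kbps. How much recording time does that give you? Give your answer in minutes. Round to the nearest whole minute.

Audio: 520 kbps = 0.520 Mbps.
Total bitrate: 32 + 0.520 = 32.520 Mbps.
Capacity: 16 GiB = 137,439 Mb.
Recording time: 137,439 / 32.520 = 4,226 s ≈ 70.4 minutes.

70 minutes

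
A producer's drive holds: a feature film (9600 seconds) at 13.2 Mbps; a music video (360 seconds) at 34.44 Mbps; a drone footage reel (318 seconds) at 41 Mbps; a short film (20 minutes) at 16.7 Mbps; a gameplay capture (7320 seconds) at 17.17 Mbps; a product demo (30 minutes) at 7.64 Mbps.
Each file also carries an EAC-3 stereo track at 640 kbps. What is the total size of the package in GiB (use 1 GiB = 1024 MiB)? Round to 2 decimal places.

Audio: 640 kbps = 0.640 Mbps.
feature film: 13.840 Mbps × 9600 s = 132864.0 Mb
music video: 35.080 Mbps × 360 s = 12628.8 Mb
drone footage reel: 41.640 Mbps × 318 s = 13241.5 Mb
short film: 17.340 Mbps × 1200 s = 20808.0 Mb
gameplay capture: 17.810 Mbps × 7320 s = 130369.2 Mb
product demo: 8.280 Mbps × 1800 s = 14904.0 Mb
Total: 324815.5 Mb = 40601.9 MB.
= 37.81 GiB.

37.81 GiB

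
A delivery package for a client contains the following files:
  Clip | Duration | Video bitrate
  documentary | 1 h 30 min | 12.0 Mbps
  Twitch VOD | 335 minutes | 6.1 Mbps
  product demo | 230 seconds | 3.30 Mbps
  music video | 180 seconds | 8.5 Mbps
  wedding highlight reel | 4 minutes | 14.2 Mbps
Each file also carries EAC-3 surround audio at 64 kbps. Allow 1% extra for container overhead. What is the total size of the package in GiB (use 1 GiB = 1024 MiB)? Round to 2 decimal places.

Audio: 64 kbps = 0.064 Mbps.
documentary: 12.064 Mbps × 5400 s × 1.01 = 65797.1 Mb
Twitch VOD: 6.164 Mbps × 20100 s × 1.01 = 125135.4 Mb
product demo: 3.364 Mbps × 230 s × 1.01 = 781.5 Mb
music video: 8.564 Mbps × 180 s × 1.01 = 1556.9 Mb
wedding highlight reel: 14.264 Mbps × 240 s × 1.01 = 3457.6 Mb
Total: 196728.4 Mb = 24591.1 MB.
= 22.90 GiB.

22.90 GiB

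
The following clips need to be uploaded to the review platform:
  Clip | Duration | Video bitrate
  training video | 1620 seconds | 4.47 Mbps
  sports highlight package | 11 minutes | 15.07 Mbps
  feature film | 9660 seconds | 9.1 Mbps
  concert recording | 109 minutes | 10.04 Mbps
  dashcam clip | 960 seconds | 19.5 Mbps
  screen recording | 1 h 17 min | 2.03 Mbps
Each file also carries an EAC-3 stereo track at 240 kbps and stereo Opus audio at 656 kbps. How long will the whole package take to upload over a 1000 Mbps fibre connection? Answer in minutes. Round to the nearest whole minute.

4 minutes

Audio total: 240 + 656 = 896 kbps = 0.896 Mbps.
training video: 5.366 Mbps × 1620 s = 8692.9 Mb
sports highlight package: 15.966 Mbps × 660 s = 10537.6 Mb
feature film: 9.996 Mbps × 9660 s = 96561.4 Mb
concert recording: 10.936 Mbps × 6540 s = 71521.4 Mb
dashcam clip: 20.396 Mbps × 960 s = 19580.2 Mb
screen recording: 2.926 Mbps × 4620 s = 13518.1 Mb
Total: 220411.6 Mb = 27551.4 MB.
At 1000 Mbps: 220411.6 / 1000 = 220 s ≈ 3.67 minutes.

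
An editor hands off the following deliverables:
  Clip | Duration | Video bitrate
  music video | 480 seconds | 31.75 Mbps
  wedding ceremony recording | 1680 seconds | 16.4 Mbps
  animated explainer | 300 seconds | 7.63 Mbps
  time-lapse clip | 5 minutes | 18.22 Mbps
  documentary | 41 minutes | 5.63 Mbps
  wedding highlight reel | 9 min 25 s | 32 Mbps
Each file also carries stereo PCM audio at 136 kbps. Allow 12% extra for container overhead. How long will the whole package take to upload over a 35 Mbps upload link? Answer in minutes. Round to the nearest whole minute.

Audio: 136 kbps = 0.136 Mbps.
music video: 31.886 Mbps × 480 s × 1.12 = 17141.9 Mb
wedding ceremony recording: 16.536 Mbps × 1680 s × 1.12 = 31114.1 Mb
animated explainer: 7.766 Mbps × 300 s × 1.12 = 2609.4 Mb
time-lapse clip: 18.356 Mbps × 300 s × 1.12 = 6167.6 Mb
documentary: 5.766 Mbps × 2460 s × 1.12 = 15886.5 Mb
wedding highlight reel: 32.136 Mbps × 565 s × 1.12 = 20335.7 Mb
Total: 93255.2 Mb = 11656.9 MB.
At 35 Mbps: 93255.2 / 35 = 2664 s ≈ 44.4 minutes.

44 minutes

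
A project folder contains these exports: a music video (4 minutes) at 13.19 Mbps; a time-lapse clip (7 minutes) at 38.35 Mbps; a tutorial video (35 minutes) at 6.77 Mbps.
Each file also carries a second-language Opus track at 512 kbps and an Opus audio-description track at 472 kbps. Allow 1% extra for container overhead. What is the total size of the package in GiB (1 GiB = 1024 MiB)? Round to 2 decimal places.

Audio total: 512 + 472 = 984 kbps = 0.984 Mbps.
music video: 14.174 Mbps × 240 s × 1.01 = 3435.8 Mb
time-lapse clip: 39.334 Mbps × 420 s × 1.01 = 16685.5 Mb
tutorial video: 7.754 Mbps × 2100 s × 1.01 = 16446.2 Mb
Total: 36567.5 Mb = 4570.9 MB.
= 4.257 GiB.

4.26 GiB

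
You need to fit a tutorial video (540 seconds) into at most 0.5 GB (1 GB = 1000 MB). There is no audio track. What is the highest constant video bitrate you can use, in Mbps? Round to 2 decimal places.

Budget: 0.5 GB = 4000.0 Mb.
Total bitrate budget: 4000.0 Mb / 540 s = 7.407 Mbps.

7.41 Mbps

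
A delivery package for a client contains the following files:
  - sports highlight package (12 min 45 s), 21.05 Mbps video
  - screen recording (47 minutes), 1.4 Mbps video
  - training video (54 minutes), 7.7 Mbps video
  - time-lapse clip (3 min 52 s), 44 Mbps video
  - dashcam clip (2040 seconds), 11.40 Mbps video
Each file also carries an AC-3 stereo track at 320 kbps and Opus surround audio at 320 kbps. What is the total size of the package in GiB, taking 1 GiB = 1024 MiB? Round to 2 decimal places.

Audio total: 320 + 320 = 640 kbps = 0.640 Mbps.
sports highlight package: 21.690 Mbps × 765 s = 16592.8 Mb
screen recording: 2.040 Mbps × 2820 s = 5752.8 Mb
training video: 8.340 Mbps × 3240 s = 27021.6 Mb
time-lapse clip: 44.640 Mbps × 232 s = 10356.5 Mb
dashcam clip: 12.040 Mbps × 2040 s = 24561.6 Mb
Total: 84285.3 Mb = 10535.7 MB.
= 9.812 GiB.

9.81 GiB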